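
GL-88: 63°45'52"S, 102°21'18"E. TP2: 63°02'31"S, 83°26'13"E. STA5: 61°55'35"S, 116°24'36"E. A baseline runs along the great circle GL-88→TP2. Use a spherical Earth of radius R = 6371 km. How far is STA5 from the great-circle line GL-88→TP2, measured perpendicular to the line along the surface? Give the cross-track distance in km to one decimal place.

GL-88: φ = -63.76444°, λ = +102.35500°
TP2: φ = -63.04194°, λ = +83.43694°
STA5: φ = -61.92639°, λ = +116.41000°
δ₁₃ = central angle GL-88→STA5 = 0.116190 rad  (haversine)
θ₁₃ = bearing GL-88→STA5 = 80.348°,  θ₁₂ = bearing GL-88→TP2 = 266.358°
dₓₜ = R·arcsin(sin δ₁₃ · sin(θ₁₃ − θ₁₂)) = 6371·arcsin(0.11593·sin(-186.010°)) = 77.334 km
|dₓₜ| = 77.334 km

77.3 km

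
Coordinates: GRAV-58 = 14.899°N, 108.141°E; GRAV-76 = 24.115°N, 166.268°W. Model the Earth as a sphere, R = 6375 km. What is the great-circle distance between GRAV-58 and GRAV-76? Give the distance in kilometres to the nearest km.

8906 km

Δφ = 9.2160°,  Δλ = 85.5910°
a = sin²(Δφ/2) + cos φ₁ cos φ₂ sin²(Δλ/2) = 0.413571
c = 2·arcsin(√a) = 1.397066 rad = 80.0460°
d = R·c = 6375 × 1.397066 = 8906.3 km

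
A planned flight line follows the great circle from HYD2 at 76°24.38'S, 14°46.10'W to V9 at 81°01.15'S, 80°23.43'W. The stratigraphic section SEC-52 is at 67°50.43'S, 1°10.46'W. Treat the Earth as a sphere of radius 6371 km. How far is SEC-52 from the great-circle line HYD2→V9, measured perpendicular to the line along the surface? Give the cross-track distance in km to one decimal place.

135.0 km

HYD2: φ = -76.40633°, λ = -14.76833°
V9: φ = -81.01917°, λ = -80.39050°
SEC-52: φ = -67.84050°, λ = -1.17433°
δ₁₃ = central angle HYD2→SEC-52 = 0.165344 rad  (haversine)
θ₁₃ = bearing HYD2→SEC-52 = 32.590°,  θ₁₂ = bearing HYD2→V9 = 219.988°
dₓₜ = R·arcsin(sin δ₁₃ · sin(θ₁₃ − θ₁₂)) = 6371·arcsin(0.16459·sin(-187.397°)) = 135.013 km
|dₓₜ| = 135.013 km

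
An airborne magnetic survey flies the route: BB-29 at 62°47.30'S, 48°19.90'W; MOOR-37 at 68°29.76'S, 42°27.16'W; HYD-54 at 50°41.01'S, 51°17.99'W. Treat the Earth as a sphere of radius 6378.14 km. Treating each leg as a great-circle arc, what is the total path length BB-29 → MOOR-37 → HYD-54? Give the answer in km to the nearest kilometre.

2729 km

BB-29: φ = -62.78833°, λ = -48.33167°
MOOR-37: φ = -68.49600°, λ = -42.45267°
HYD-54: φ = -50.68350°, λ = -51.29983°
BB-29→MOOR-37: c = 0.108121 rad, d = 689.61 km
MOOR-37→HYD-54: c = 0.319797 rad, d = 2039.71 km
Total = 689.61 + 2039.71 = 2729.32 km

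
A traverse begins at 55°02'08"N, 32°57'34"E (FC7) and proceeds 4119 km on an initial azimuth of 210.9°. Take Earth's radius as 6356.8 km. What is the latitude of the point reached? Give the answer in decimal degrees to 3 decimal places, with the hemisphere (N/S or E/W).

20.892°N

FC7: φ = +55.03556°, λ = +32.95944°
δ = d/R = 4119/6356.8 = 0.647968 rad
φ₂ = arcsin(sin φ₁ cos δ + cos φ₁ sin δ cos θ)
   = arcsin(0.81951·0.79731 + 0.57307·0.60357·-0.85806) = 20.89226°
λ₂ = λ₁ + atan2(sin θ sin δ cos φ₁, cos δ − sin φ₁ sin φ₂) = 13.58323°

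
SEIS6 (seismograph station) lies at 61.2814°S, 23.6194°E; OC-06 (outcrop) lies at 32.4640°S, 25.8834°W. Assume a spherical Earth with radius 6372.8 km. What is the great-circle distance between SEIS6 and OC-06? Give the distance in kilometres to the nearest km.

Δφ = 28.8174°,  Δλ = -49.5028°
a = sin²(Δφ/2) + cos φ₁ cos φ₂ sin²(Δλ/2) = 0.132988
c = 2·arcsin(√a) = 0.746566 rad = 42.7751°
d = R·c = 6372.8 × 0.746566 = 4757.7 km

4758 km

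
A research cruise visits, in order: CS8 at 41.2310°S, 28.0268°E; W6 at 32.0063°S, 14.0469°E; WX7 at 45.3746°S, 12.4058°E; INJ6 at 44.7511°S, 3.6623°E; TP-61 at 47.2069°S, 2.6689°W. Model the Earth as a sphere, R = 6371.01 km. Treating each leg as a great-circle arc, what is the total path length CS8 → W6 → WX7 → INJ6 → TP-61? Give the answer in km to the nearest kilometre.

4355 km

CS8→W6: c = 0.252952 rad, d = 1611.56 km
W6→WX7: c = 0.234375 rad, d = 1493.21 km
WX7→INJ6: c = 0.108282 rad, d = 689.86 km
INJ6→TP-61: c = 0.087902 rad, d = 560.03 km
Total = 1611.56 + 1493.21 + 689.86 + 560.03 = 4354.66 km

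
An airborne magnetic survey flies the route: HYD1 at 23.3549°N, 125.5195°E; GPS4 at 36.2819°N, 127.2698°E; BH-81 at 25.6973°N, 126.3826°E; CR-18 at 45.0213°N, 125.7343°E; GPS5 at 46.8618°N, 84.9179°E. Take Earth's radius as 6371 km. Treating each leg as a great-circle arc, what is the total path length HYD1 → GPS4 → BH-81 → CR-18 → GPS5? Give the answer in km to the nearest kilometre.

7904 km

HYD1→GPS4: c = 0.227157 rad, d = 1447.22 km
GPS4→BH-81: c = 0.185210 rad, d = 1179.97 km
BH-81→CR-18: c = 0.337391 rad, d = 2149.52 km
CR-18→GPS5: c = 0.490820 rad, d = 3127.02 km
Total = 1447.22 + 1179.97 + 2149.52 + 3127.02 = 7903.72 km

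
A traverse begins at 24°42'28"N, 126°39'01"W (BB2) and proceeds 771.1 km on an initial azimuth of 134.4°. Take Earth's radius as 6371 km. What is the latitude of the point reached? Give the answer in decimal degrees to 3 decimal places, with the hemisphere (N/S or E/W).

BB2: φ = +24.70778°, λ = -126.65028°
δ = d/R = 771.1/6371 = 0.121033 rad
φ₂ = arcsin(sin φ₁ cos δ + cos φ₁ sin δ cos θ)
   = arcsin(0.41799·0.99268 + 0.90845·0.12074·-0.69966) = 19.76667°
λ₂ = λ₁ + atan2(sin θ sin δ cos φ₁, cos δ − sin φ₁ sin φ₂) = -121.39089°

19.767°N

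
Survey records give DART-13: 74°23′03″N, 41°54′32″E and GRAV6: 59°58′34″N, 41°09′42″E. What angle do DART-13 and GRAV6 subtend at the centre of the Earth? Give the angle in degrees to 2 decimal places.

14.41°

DART-13: φ = +74.38417°, λ = +41.90889°
GRAV6: φ = +59.97611°, λ = +41.16167°
Δφ = -14.4081°,  Δλ = -0.7472°
a = sin²(Δφ/2) + cos φ₁ cos φ₂ sin²(Δλ/2) = 0.015732
c = 2·arcsin(√a) = 0.251514 rad = 14.4107°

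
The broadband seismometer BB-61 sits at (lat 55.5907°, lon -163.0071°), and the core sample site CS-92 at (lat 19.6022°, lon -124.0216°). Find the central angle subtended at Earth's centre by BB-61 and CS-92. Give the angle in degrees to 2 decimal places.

46.32°

Δφ = -35.9885°,  Δλ = 38.9855°
a = sin²(Δφ/2) + cos φ₁ cos φ₂ sin²(Δλ/2) = 0.154708
c = 2·arcsin(√a) = 0.808501 rad = 46.3237°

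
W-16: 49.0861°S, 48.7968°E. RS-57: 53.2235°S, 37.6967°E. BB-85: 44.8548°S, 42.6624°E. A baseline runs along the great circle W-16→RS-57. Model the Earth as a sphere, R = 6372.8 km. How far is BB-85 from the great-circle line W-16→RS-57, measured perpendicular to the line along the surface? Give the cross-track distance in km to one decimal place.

δ₁₃ = central angle W-16→BB-85 = 0.103817 rad  (haversine)
θ₁₃ = bearing W-16→BB-85 = 313.030°,  θ₁₂ = bearing W-16→RS-57 = 235.032°
dₓₜ = R·arcsin(sin δ₁₃ · sin(θ₁₃ − θ₁₂)) = 6372.8·arcsin(0.10363·sin(77.998°)) = 647.091 km
|dₓₜ| = 647.091 km

647.1 km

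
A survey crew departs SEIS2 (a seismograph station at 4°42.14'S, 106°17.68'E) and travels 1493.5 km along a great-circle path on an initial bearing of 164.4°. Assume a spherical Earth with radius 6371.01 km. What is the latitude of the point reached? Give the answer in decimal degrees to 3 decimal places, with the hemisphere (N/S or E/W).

17.620°S

SEIS2: φ = -4.70233°, λ = +106.29467°
δ = d/R = 1493.5/6371.01 = 0.234421 rad
φ₂ = arcsin(sin φ₁ cos δ + cos φ₁ sin δ cos θ)
   = arcsin(-0.08198·0.97265 + 0.99663·0.23228·-0.96316) = -17.62028°
λ₂ = λ₁ + atan2(sin θ sin δ cos φ₁, cos δ − sin φ₁ sin φ₂) = 110.05250°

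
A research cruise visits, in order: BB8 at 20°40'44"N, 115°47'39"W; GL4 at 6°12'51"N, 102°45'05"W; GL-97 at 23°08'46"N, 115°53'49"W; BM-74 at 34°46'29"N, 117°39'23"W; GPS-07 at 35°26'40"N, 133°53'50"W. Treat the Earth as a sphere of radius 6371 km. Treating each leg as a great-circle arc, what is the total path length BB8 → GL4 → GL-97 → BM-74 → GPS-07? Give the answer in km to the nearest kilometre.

BB8: φ = +20.67889°, λ = -115.79417°
GL4: φ = +6.21417°, λ = -102.75139°
GL-97: φ = +23.14611°, λ = -115.89694°
BM-74: φ = +34.77472°, λ = -117.65639°
GPS-07: φ = +35.44444°, λ = -133.89722°
BB8→GL4: c = 0.335313 rad, d = 2136.28 km
GL4→GL-97: c = 0.368974 rad, d = 2350.74 km
GL-97→BM-74: c = 0.204717 rad, d = 1304.25 km
BM-74→GPS-07: c = 0.231916 rad, d = 1477.53 km
Total = 2136.28 + 2350.74 + 1304.25 + 1477.53 = 7268.80 km

7269 km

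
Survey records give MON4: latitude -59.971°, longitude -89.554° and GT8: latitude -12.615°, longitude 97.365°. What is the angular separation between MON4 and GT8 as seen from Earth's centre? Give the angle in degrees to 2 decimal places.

107.20°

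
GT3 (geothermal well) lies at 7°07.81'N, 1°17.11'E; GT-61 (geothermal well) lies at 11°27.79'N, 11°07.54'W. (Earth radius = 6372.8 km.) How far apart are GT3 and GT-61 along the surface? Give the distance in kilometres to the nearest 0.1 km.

GT3: φ = +7.13017°, λ = +1.28517°
GT-61: φ = +11.46317°, λ = -11.12567°
Δφ = 4.3330°,  Δλ = -12.4108°
a = sin²(Δφ/2) + cos φ₁ cos φ₂ sin²(Δλ/2) = 0.012792
c = 2·arcsin(√a) = 0.226685 rad = 12.9881°
d = R·c = 6372.8 × 0.226685 = 1444.6 km

1444.6 km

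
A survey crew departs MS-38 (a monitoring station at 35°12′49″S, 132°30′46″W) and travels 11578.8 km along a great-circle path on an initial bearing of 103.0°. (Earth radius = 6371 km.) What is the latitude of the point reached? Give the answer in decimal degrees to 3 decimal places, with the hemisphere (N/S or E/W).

2.146°S

MS-38: φ = -35.21361°, λ = -132.51278°
δ = d/R = 11578.8/6371 = 1.817423 rad
φ₂ = arcsin(sin φ₁ cos δ + cos φ₁ sin δ cos θ)
   = arcsin(-0.57663·-0.24413 + 0.81701·0.96974·-0.22495) = -2.14633°
λ₂ = λ₁ + atan2(sin θ sin δ cos φ₁, cos δ − sin φ₁ sin φ₂) = -23.51840°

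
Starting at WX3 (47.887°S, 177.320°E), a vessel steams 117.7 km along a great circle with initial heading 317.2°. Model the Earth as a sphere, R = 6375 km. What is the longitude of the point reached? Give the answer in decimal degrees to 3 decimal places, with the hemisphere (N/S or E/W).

δ = d/R = 117.7/6375 = 0.018463 rad
φ₂ = arcsin(sin φ₁ cos δ + cos φ₁ sin δ cos θ)
   = arcsin(-0.74182·0.99983 + 0.67059·0.01846·0.73373) = -47.10594°
λ₂ = λ₁ + atan2(sin θ sin δ cos φ₁, cos δ − sin φ₁ sin φ₂) = 176.26403°

176.264°E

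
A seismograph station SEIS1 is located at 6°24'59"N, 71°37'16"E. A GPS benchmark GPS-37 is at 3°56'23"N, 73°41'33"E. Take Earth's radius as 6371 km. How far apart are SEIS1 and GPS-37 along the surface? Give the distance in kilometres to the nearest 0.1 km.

SEIS1: φ = +6.41639°, λ = +71.62111°
GPS-37: φ = +3.93972°, λ = +73.69250°
Δφ = -2.4767°,  Δλ = 2.0714°
a = sin²(Δφ/2) + cos φ₁ cos φ₂ sin²(Δλ/2) = 0.000791
c = 2·arcsin(√a) = 0.056255 rad = 3.2232°
d = R·c = 6371 × 0.056255 = 358.4 km

358.4 km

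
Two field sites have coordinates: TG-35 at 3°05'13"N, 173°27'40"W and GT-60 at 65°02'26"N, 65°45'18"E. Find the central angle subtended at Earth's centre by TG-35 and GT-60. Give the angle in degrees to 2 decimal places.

TG-35: φ = +3.08694°, λ = -173.46111°
GT-60: φ = +65.04056°, λ = +65.75500°
Δφ = 61.9536°,  Δλ = -120.7839°
a = sin²(Δφ/2) + cos φ₁ cos φ₂ sin²(Δλ/2) = 0.583416
c = 2·arcsin(√a) = 1.738413 rad = 99.6037°

99.60°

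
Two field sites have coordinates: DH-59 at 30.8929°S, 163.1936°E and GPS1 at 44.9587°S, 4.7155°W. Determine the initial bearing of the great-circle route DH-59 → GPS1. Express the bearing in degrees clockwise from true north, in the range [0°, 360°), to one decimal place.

Δλ = -167.9091°
y = sin Δλ · cos φ₂ = -0.148220
x = cos φ₁ sin φ₂ − sin φ₁ cos φ₂ cos Δλ = -0.961606
θ = atan2(y, x) = -171.2375° → 188.7625° (mod 360°)

188.8°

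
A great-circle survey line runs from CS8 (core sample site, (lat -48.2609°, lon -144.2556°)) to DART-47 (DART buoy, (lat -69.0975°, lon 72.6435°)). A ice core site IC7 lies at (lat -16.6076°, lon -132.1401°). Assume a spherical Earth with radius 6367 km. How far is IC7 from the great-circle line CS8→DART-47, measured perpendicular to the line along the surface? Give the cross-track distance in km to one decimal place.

435.5 km

δ₁₃ = central angle CS8→IC7 = 0.578965 rad  (haversine)
θ₁₃ = bearing CS8→IC7 = 21.567°,  θ₁₂ = bearing CS8→DART-47 = 194.391°
dₓₜ = R·arcsin(sin δ₁₃ · sin(θ₁₃ − θ₁₂)) = 6367·arcsin(0.54716·sin(-172.825°)) = -435.487 km
|dₓₜ| = 435.487 km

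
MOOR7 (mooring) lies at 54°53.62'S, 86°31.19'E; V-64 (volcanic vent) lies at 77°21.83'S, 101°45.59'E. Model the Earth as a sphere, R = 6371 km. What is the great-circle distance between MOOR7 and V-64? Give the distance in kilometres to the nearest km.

MOOR7: φ = -54.89367°, λ = +86.51983°
V-64: φ = -77.36383°, λ = +101.75983°
Δφ = -22.4702°,  Δλ = 15.2400°
a = sin²(Δφ/2) + cos φ₁ cos φ₂ sin²(Δλ/2) = 0.040173
c = 2·arcsin(√a) = 0.403597 rad = 23.1244°
d = R·c = 6371 × 0.403597 = 2571.3 km

2571 km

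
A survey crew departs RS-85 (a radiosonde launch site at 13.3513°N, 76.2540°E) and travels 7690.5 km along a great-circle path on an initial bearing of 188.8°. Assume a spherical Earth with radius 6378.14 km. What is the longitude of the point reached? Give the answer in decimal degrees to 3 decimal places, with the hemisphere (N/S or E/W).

δ = d/R = 7690.5/6378.14 = 1.205759 rad
φ₂ = arcsin(sin φ₁ cos δ + cos φ₁ sin δ cos θ)
   = arcsin(0.23092·0.35698 + 0.97297·0.93411·-0.98823) = -54.65959°
λ₂ = λ₁ + atan2(sin θ sin δ cos φ₁, cos δ − sin φ₁ sin φ₂) = 61.95060°

61.951°E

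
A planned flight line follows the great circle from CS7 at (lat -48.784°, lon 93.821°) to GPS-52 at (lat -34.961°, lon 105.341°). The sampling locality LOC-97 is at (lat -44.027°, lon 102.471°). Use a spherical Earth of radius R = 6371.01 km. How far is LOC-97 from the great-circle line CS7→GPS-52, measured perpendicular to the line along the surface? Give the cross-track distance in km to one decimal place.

272.0 km

δ₁₃ = central angle CS7→LOC-97 = 0.133014 rad  (haversine)
θ₁₃ = bearing CS7→LOC-97 = 54.625°,  θ₁₂ = bearing CS7→GPS-52 = 35.852°
dₓₜ = R·arcsin(sin δ₁₃ · sin(θ₁₃ − θ₁₂)) = 6371.01·arcsin(0.13262·sin(18.774°)) = 272.009 km
|dₓₜ| = 272.009 km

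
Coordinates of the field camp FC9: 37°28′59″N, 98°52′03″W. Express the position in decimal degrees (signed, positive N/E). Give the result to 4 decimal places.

lat: 37.4831° N → +37.4831°
lon: 98.8675° W → -98.8675°

+37.4831°, -98.8675°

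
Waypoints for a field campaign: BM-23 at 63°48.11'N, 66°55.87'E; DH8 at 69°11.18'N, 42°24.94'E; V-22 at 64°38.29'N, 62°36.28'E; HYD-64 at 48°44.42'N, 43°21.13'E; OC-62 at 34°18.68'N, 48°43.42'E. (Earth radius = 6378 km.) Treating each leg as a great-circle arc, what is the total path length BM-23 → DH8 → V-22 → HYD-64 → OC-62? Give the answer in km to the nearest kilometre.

6013 km

BM-23: φ = +63.80183°, λ = +66.93117°
DH8: φ = +69.18633°, λ = +42.41567°
V-22: φ = +64.63817°, λ = +62.60467°
HYD-64: φ = +48.74033°, λ = +43.35217°
OC-62: φ = +34.31133°, λ = +48.72367°
BM-23→DH8: c = 0.192937 rad, d = 1230.55 km
DH8→V-22: c = 0.158281 rad, d = 1009.51 km
V-22→HYD-64: c = 0.330272 rad, d = 2106.47 km
HYD-64→OC-62: c = 0.261261 rad, d = 1666.32 km
Total = 1230.55 + 1009.51 + 2106.47 + 1666.32 = 6012.86 km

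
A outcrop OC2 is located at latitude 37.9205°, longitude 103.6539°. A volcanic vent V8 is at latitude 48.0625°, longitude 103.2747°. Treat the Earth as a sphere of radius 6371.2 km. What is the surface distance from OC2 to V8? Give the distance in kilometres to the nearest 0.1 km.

Δφ = 10.1420°,  Δλ = -0.3792°
a = sin²(Δφ/2) + cos φ₁ cos φ₂ sin²(Δλ/2) = 0.007819
c = 2·arcsin(√a) = 0.177077 rad = 10.1458°
d = R·c = 6371.2 × 0.177077 = 1128.2 km

1128.2 km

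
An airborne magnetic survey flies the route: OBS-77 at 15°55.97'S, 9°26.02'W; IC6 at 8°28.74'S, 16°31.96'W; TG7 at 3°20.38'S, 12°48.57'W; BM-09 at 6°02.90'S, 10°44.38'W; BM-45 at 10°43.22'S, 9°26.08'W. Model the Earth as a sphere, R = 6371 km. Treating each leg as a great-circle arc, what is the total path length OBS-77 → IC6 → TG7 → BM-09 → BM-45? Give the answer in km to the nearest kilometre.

2754 km

OBS-77: φ = -15.93283°, λ = -9.43367°
IC6: φ = -8.47900°, λ = -16.53267°
TG7: φ = -3.33967°, λ = -12.80950°
BM-09: φ = -6.04833°, λ = -10.73967°
BM-45: φ = -10.72033°, λ = -9.43467°
OBS-77→IC6: c = 0.177666 rad, d = 1131.91 km
IC6→TG7: c = 0.110547 rad, d = 704.30 km
TG7→BM-09: c = 0.059422 rad, d = 378.58 km
BM-09→BM-45: c = 0.084596 rad, d = 538.96 km
Total = 1131.91 + 704.30 + 378.58 + 538.96 = 2753.75 km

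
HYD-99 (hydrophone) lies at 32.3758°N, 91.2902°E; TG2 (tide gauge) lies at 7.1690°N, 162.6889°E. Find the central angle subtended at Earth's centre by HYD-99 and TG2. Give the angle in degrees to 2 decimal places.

Δφ = -25.2068°,  Δλ = 71.3987°
a = sin²(Δφ/2) + cos φ₁ cos φ₂ sin²(Δλ/2) = 0.332942
c = 2·arcsin(√a) = 1.230130 rad = 70.4813°

70.48°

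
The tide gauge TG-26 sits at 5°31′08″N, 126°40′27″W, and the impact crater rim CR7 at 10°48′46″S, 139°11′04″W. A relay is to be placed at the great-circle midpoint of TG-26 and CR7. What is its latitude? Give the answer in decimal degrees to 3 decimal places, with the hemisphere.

2.663°S

TG-26: φ = +5.51889°, λ = -126.67417°
CR7: φ = -10.81278°, λ = -139.18444°
Bx = cos φ₂ cos Δλ = 0.958924,  By = cos φ₂ sin Δλ = -0.212769
φₘ = atan2(sin φ₁ + sin φ₂, √((cos φ₁ + Bx)² + By²)) = -2.66277°
λₘ = λ₁ + atan2(By, cos φ₁ + Bx) = -132.88764°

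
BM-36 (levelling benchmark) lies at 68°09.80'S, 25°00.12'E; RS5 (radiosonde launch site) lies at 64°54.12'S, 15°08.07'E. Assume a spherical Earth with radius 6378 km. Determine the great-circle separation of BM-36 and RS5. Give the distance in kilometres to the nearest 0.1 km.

567.3 km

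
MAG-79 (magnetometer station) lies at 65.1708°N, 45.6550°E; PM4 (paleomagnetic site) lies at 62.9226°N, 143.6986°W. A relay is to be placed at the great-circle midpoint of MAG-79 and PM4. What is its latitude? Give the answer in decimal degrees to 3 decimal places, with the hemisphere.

87.467°N

Bx = cos φ₂ cos Δλ = -0.449142,  By = cos φ₂ sin Δλ = 0.073981
φₘ = atan2(sin φ₁ + sin φ₂, √((cos φ₁ + Bx)² + By²)) = 87.46677°
λₘ = λ₁ + atan2(By, cos φ₁ + Bx) = 157.21188°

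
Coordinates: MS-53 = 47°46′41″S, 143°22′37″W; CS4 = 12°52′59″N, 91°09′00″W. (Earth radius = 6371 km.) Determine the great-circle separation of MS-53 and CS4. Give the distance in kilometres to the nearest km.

8489 km

MS-53: φ = -47.77806°, λ = -143.37694°
CS4: φ = +12.88306°, λ = -91.15000°
Δφ = 60.6611°,  Δλ = 52.2269°
a = sin²(Δφ/2) + cos φ₁ cos φ₂ sin²(Δλ/2) = 0.381925
c = 2·arcsin(√a) = 1.332394 rad = 76.3405°
d = R·c = 6371 × 1.332394 = 8488.7 km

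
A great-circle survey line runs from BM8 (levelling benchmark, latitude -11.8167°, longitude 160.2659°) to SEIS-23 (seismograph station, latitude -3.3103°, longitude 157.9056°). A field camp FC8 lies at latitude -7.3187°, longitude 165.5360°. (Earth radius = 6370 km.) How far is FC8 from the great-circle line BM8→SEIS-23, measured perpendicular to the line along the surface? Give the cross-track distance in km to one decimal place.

δ₁₃ = central angle BM8→FC8 = 0.119937 rad  (haversine)
θ₁₃ = bearing BM8→FC8 = 49.589°,  θ₁₂ = bearing BM8→SEIS-23 = 344.449°
dₓₜ = R·arcsin(sin δ₁₃ · sin(θ₁₃ − θ₁₂)) = 6370·arcsin(0.11965·sin(-294.861°)) = 692.908 km
|dₓₜ| = 692.908 km

692.9 km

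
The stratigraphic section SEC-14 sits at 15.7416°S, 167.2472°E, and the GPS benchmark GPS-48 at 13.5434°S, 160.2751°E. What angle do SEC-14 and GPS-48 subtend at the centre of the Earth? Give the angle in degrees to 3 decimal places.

Δφ = 2.1982°,  Δλ = -6.9721°
a = sin²(Δφ/2) + cos φ₁ cos φ₂ sin²(Δλ/2) = 0.003828
c = 2·arcsin(√a) = 0.123815 rad = 7.0941°

7.094°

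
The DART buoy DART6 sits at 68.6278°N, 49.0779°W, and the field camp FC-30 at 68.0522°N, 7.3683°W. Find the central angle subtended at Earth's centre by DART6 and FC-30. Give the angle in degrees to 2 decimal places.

15.11°

Δφ = -0.5756°,  Δλ = 41.7096°
a = sin²(Δφ/2) + cos φ₁ cos φ₂ sin²(Δλ/2) = 0.017288
c = 2·arcsin(√a) = 0.263730 rad = 15.1106°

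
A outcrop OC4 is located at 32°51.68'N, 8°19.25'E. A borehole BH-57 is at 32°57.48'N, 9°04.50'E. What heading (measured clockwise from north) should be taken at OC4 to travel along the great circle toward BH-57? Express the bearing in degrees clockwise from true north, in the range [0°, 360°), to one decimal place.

81.1°

OC4: φ = +32.86133°, λ = +8.32083°
BH-57: φ = +32.95800°, λ = +9.07500°
Δλ = 0.7542°
y = sin Δλ · cos φ₂ = 0.011044
x = cos φ₁ sin φ₂ − sin φ₁ cos φ₂ cos Δλ = 0.001727
θ = atan2(y, x) = 81.1145° → 81.1145° (mod 360°)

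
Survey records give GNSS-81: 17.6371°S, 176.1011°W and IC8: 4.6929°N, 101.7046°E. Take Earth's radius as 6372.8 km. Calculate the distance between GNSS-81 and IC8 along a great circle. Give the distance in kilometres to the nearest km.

Δφ = 22.3300°,  Δλ = -82.1943°
a = sin²(Δφ/2) + cos φ₁ cos φ₂ sin²(Δλ/2) = 0.447896
c = 2·arcsin(√a) = 1.466399 rad = 84.0185°
d = R·c = 6372.8 × 1.466399 = 9345.1 km

9345 km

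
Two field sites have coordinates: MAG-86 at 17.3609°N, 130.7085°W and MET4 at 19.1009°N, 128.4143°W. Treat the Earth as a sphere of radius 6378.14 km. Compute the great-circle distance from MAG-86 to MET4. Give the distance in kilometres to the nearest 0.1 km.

Δφ = 1.7400°,  Δλ = 2.2942°
a = sin²(Δφ/2) + cos φ₁ cos φ₂ sin²(Δλ/2) = 0.000592
c = 2·arcsin(√a) = 0.048667 rad = 2.7884°
d = R·c = 6378.14 × 0.048667 = 310.4 km

310.4 km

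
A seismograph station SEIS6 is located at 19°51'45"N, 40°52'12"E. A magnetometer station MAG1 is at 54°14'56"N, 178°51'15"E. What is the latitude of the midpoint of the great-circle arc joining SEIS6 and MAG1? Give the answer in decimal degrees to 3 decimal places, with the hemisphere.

SEIS6: φ = +19.86250°, λ = +40.87000°
MAG1: φ = +54.24889°, λ = +178.85417°
Bx = cos φ₂ cos Δλ = -0.434086,  By = cos φ₂ sin Δλ = 0.391070
φₘ = atan2(sin φ₁ + sin φ₂, √((cos φ₁ + Bx)² + By²)) = 60.93706°
λₘ = λ₁ + atan2(By, cos φ₁ + Bx) = 78.54592°

60.937°N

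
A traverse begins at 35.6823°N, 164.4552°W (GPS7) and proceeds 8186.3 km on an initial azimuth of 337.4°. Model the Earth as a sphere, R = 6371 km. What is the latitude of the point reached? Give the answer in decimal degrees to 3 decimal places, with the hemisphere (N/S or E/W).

δ = d/R = 8186.3/6371 = 1.284932 rad
φ₂ = arcsin(sin φ₁ cos δ + cos φ₁ sin δ cos θ)
   = arcsin(0.58329·0.28199 + 0.81226·0.95942·0.92321) = 62.12119°
λ₂ = λ₁ + atan2(sin θ sin δ cos φ₁, cos δ − sin φ₁ sin φ₂) = 67.58936°

62.121°N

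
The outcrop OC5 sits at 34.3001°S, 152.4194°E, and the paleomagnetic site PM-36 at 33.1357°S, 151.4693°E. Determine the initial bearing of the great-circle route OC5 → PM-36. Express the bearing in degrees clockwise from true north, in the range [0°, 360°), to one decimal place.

325.6°

Δλ = -0.9501°
y = sin Δλ · cos φ₂ = -0.013885
x = cos φ₁ sin φ₂ − sin φ₁ cos φ₂ cos Δλ = 0.020256
θ = atan2(y, x) = -34.4294° → 325.5706° (mod 360°)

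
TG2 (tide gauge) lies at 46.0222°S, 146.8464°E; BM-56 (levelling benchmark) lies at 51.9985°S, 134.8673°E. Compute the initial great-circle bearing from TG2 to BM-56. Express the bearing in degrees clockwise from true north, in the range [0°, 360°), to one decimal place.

228.3°

Δλ = -11.9791°
y = sin Δλ · cos φ₂ = -0.127788
x = cos φ₁ sin φ₂ − sin φ₁ cos φ₂ cos Δλ = -0.113765
θ = atan2(y, x) = -131.6776° → 228.3224° (mod 360°)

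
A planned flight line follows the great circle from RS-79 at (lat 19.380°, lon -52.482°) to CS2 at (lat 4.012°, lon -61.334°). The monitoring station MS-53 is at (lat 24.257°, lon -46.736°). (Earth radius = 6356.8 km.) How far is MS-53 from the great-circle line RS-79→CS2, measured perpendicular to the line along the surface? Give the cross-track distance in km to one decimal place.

221.4 km

δ₁₃ = central angle RS-79→MS-53 = 0.126114 rad  (haversine)
θ₁₃ = bearing RS-79→MS-53 = 46.528°,  θ₁₂ = bearing RS-79→CS2 = 210.454°
dₓₜ = R·arcsin(sin δ₁₃ · sin(θ₁₃ − θ₁₂)) = 6356.8·arcsin(0.12578·sin(-163.927°)) = -221.415 km
|dₓₜ| = 221.415 km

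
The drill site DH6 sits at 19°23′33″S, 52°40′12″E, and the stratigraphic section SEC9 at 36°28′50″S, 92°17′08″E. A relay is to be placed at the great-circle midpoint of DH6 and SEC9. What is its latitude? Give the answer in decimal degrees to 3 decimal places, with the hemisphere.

DH6: φ = -19.39250°, λ = +52.67000°
SEC9: φ = -36.48056°, λ = +92.28556°
Bx = cos φ₂ cos Δλ = 0.619399,  By = cos φ₂ sin Δλ = 0.512694
φₘ = atan2(sin φ₁ + sin φ₂, √((cos φ₁ + Bx)² + By²)) = -29.39713°
λₘ = λ₁ + atan2(By, cos φ₁ + Bx) = 70.83414°

29.397°S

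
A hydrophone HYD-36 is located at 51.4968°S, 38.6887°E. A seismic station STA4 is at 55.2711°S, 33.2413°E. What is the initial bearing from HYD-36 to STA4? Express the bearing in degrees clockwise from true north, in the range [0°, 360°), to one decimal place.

Δλ = -5.4474°
y = sin Δλ · cos φ₂ = -0.054082
x = cos φ₁ sin φ₂ − sin φ₁ cos φ₂ cos Δλ = -0.067840
θ = atan2(y, x) = -141.4380° → 218.5620° (mod 360°)

218.6°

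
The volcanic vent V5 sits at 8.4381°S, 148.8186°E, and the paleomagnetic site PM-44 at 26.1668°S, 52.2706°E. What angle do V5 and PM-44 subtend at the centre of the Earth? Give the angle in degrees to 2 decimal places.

92.09°

Δφ = -17.7287°,  Δλ = -96.5480°
a = sin²(Δφ/2) + cos φ₁ cos φ₂ sin²(Δλ/2) = 0.518265
c = 2·arcsin(√a) = 1.607334 rad = 92.0935°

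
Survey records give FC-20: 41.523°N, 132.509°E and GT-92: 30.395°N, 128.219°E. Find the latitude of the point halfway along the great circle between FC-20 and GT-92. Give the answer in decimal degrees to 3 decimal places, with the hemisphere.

35.978°N

Bx = cos φ₂ cos Δλ = 0.860141,  By = cos φ₂ sin Δλ = -0.064523
φₘ = atan2(sin φ₁ + sin φ₂, √((cos φ₁ + Bx)² + By²)) = 35.97800°
λₘ = λ₁ + atan2(By, cos φ₁ + Bx) = 130.21234°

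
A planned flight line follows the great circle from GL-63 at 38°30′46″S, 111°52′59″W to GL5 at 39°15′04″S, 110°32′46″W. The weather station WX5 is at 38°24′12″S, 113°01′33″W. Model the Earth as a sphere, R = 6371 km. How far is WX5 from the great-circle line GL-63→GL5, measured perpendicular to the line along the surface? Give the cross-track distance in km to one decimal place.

GL-63: φ = -38.51278°, λ = -111.88306°
GL5: φ = -39.25111°, λ = -110.54611°
WX5: φ = -38.40333°, λ = -113.02583°
δ₁₃ = central angle GL-63→WX5 = 0.015735 rad  (haversine)
θ₁₃ = bearing GL-63→WX5 = 276.617°,  θ₁₂ = bearing GL-63→GL5 = 125.771°
dₓₜ = R·arcsin(sin δ₁₃ · sin(θ₁₃ − θ₁₂)) = 6371·arcsin(0.01573·sin(150.846°)) = 48.834 km
|dₓₜ| = 48.834 km

48.8 km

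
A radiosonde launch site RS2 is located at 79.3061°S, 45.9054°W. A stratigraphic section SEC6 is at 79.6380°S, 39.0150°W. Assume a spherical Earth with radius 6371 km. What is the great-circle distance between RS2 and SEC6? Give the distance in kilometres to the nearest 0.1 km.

144.7 km

Δφ = -0.3319°,  Δλ = 6.8904°
a = sin²(Δφ/2) + cos φ₁ cos φ₂ sin²(Δλ/2) = 0.000129
c = 2·arcsin(√a) = 0.022709 rad = 1.3011°
d = R·c = 6371 × 0.022709 = 144.7 km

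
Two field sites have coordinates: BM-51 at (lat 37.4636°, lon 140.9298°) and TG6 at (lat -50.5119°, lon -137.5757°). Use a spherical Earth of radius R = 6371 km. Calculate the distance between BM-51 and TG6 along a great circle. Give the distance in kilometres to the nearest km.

12593 km

Δφ = -87.9755°,  Δλ = 81.4945°
a = sin²(Δφ/2) + cos φ₁ cos φ₂ sin²(Δλ/2) = 0.697386
c = 2·arcsin(√a) = 1.976615 rad = 113.2517°
d = R·c = 6371 × 1.976615 = 12593.0 km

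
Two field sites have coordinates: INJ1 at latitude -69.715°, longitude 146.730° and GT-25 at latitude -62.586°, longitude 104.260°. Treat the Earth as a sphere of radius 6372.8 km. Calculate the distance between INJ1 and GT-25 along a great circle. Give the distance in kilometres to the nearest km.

2016 km

Δφ = 7.1290°,  Δλ = -42.4700°
a = sin²(Δφ/2) + cos φ₁ cos φ₂ sin²(Δλ/2) = 0.024805
c = 2·arcsin(√a) = 0.316311 rad = 18.1233°
d = R·c = 6372.8 × 0.316311 = 2015.8 km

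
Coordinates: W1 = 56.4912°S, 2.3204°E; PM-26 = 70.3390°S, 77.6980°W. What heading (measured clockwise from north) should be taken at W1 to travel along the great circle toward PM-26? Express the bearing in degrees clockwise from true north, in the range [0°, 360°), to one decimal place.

215.1°

Δλ = -80.0184°
y = sin Δλ · cos φ₂ = -0.331362
x = cos φ₁ sin φ₂ − sin φ₁ cos φ₂ cos Δλ = -0.471254
θ = atan2(y, x) = -144.8871° → 215.1129° (mod 360°)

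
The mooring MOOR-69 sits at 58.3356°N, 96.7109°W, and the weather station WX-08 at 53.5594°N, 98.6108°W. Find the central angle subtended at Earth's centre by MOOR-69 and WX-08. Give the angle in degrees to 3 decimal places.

Δφ = -4.7762°,  Δλ = -1.8999°
a = sin²(Δφ/2) + cos φ₁ cos φ₂ sin²(Δλ/2) = 0.001822
c = 2·arcsin(√a) = 0.085394 rad = 4.8927°

4.893°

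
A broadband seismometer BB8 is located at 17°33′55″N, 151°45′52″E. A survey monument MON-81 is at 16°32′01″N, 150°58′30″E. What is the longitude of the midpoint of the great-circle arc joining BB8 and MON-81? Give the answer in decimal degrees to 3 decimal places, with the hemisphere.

151.369°E

BB8: φ = +17.56528°, λ = +151.76444°
MON-81: φ = +16.53361°, λ = +150.97500°
Bx = cos φ₂ cos Δλ = 0.958562,  By = cos φ₂ sin Δλ = -0.013208
φₘ = atan2(sin φ₁ + sin φ₂, √((cos φ₁ + Bx)² + By²)) = 17.04983°
λₘ = λ₁ + atan2(By, cos φ₁ + Bx) = 151.36863°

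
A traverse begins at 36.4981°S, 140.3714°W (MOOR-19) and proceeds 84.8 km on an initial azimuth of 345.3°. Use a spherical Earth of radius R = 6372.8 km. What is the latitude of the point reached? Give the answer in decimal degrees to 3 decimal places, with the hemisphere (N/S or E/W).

35.760°S

δ = d/R = 84.8/6372.8 = 0.013307 rad
φ₂ = arcsin(sin φ₁ cos δ + cos φ₁ sin δ cos θ)
   = arcsin(-0.59480·0.99991 + 0.80388·0.01331·0.96727) = -35.76041°
λ₂ = λ₁ + atan2(sin θ sin δ cos φ₁, cos δ − sin φ₁ sin φ₂) = -140.60981°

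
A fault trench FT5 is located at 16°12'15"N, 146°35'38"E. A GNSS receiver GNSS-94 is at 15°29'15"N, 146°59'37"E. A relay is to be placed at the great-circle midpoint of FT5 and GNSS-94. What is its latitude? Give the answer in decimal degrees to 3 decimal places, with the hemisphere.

FT5: φ = +16.20417°, λ = +146.59389°
GNSS-94: φ = +15.48750°, λ = +146.99361°
Bx = cos φ₂ cos Δλ = 0.963665,  By = cos φ₂ sin Δλ = 0.006723
φₘ = atan2(sin φ₁ + sin φ₂, √((cos φ₁ + Bx)² + By²)) = 15.84592°
λₘ = λ₁ + atan2(By, cos φ₁ + Bx) = 146.79410°

15.846°N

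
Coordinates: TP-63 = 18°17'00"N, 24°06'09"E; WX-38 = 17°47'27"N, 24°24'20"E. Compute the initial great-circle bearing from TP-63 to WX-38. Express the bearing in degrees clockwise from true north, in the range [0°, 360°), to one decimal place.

149.6°

TP-63: φ = +18.28333°, λ = +24.10250°
WX-38: φ = +17.79083°, λ = +24.40556°
Δλ = 0.3031°
y = sin Δλ · cos φ₂ = 0.005036
x = cos φ₁ sin φ₂ − sin φ₁ cos φ₂ cos Δλ = -0.008591
θ = atan2(y, x) = 149.6210° → 149.6210° (mod 360°)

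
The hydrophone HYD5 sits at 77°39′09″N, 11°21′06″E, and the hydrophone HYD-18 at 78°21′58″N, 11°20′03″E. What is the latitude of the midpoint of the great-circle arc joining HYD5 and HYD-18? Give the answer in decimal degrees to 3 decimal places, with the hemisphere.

78.009°N

HYD5: φ = +77.65250°, λ = +11.35167°
HYD-18: φ = +78.36611°, λ = +11.33417°
Bx = cos φ₂ cos Δλ = 0.201657,  By = cos φ₂ sin Δλ = -0.000062
φₘ = atan2(sin φ₁ + sin φ₂, √((cos φ₁ + Bx)² + By²)) = 78.00931°
λₘ = λ₁ + atan2(By, cos φ₁ + Bx) = 11.34317°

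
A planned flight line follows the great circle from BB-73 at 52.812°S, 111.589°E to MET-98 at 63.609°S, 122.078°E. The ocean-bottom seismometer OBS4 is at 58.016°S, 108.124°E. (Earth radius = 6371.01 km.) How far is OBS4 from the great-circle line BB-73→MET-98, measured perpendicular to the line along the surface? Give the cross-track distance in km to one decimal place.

413.5 km

δ₁₃ = central angle BB-73→OBS4 = 0.097066 rad  (haversine)
θ₁₃ = bearing BB-73→OBS4 = 199.289°,  θ₁₂ = bearing BB-73→MET-98 = 157.279°
dₓₜ = R·arcsin(sin δ₁₃ · sin(θ₁₃ − θ₁₂)) = 6371.01·arcsin(0.09691·sin(42.009°)) = 413.512 km
|dₓₜ| = 413.512 km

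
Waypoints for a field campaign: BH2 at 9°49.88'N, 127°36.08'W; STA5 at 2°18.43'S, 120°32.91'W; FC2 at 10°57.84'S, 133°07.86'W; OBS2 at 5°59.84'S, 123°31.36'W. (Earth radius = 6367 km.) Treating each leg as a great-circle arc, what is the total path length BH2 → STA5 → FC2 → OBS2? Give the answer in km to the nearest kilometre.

4438 km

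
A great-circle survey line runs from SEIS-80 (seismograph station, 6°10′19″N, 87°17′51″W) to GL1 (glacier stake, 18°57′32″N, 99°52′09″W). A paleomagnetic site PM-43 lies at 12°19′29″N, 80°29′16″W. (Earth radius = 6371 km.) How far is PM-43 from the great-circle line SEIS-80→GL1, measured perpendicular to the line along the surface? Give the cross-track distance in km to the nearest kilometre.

1013 km

SEIS-80: φ = +6.17194°, λ = -87.29750°
GL1: φ = +18.95889°, λ = -99.86917°
PM-43: φ = +12.32472°, λ = -80.48778°
δ₁₃ = central angle SEIS-80→PM-43 = 0.158991 rad  (haversine)
θ₁₃ = bearing SEIS-80→PM-43 = 47.027°,  θ₁₂ = bearing SEIS-80→GL1 = 317.387°
dₓₜ = R·arcsin(sin δ₁₃ · sin(θ₁₃ − θ₁₂)) = 6371·arcsin(0.15832·sin(-270.360°)) = 1012.910 km
|dₓₜ| = 1012.910 km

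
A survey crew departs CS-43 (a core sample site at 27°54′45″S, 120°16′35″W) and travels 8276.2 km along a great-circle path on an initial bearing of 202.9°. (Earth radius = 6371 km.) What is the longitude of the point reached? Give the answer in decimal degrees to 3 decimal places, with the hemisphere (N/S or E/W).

CS-43: φ = -27.91250°, λ = -120.27639°
δ = d/R = 8276.2/6371 = 1.299043 rad
φ₂ = arcsin(sin φ₁ cos δ + cos φ₁ sin δ cos θ)
   = arcsin(-0.46812·0.26842 + 0.88366·0.96330·-0.92119) = -65.47757°
λ₂ = λ₁ + atan2(sin θ sin δ cos φ₁, cos δ − sin φ₁ sin φ₂) = 124.29625°

124.296°E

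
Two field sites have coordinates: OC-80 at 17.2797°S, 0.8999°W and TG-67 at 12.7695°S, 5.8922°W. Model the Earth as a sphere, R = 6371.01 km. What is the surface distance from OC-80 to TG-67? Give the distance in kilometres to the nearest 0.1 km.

734.0 km

Δφ = 4.5102°,  Δλ = -4.9923°
a = sin²(Δφ/2) + cos φ₁ cos φ₂ sin²(Δλ/2) = 0.003315
c = 2·arcsin(√a) = 0.115211 rad = 6.6011°
d = R·c = 6371.01 × 0.115211 = 734.0 km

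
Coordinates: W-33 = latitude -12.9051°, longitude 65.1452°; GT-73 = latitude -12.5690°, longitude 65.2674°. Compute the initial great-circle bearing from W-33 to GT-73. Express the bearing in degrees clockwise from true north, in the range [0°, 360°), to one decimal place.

19.5°

Δλ = 0.1222°
y = sin Δλ · cos φ₂ = 0.002082
x = cos φ₁ sin φ₂ − sin φ₁ cos φ₂ cos Δλ = 0.005866
θ = atan2(y, x) = 19.5398° → 19.5398° (mod 360°)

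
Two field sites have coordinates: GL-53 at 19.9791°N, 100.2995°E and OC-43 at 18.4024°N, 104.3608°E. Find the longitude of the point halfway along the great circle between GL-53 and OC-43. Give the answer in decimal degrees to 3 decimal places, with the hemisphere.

Bx = cos φ₂ cos Δλ = 0.946480,  By = cos φ₂ sin Δλ = 0.067202
φₘ = atan2(sin φ₁ + sin φ₂, √((cos φ₁ + Bx)² + By²)) = 19.20193°
λₘ = λ₁ + atan2(By, cos φ₁ + Bx) = 102.33988°

102.340°E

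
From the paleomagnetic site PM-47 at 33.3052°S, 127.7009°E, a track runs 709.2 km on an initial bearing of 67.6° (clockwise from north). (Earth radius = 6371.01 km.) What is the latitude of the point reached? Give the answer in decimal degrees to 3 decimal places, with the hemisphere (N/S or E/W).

δ = d/R = 709.2/6371.01 = 0.111317 rad
φ₂ = arcsin(sin φ₁ cos δ + cos φ₁ sin δ cos θ)
   = arcsin(-0.54910·0.99381 + 0.83576·0.11109·0.38107) = -30.68521°
λ₂ = λ₁ + atan2(sin θ sin δ cos φ₁, cos δ − sin φ₁ sin φ₂) = 134.55991°

30.685°S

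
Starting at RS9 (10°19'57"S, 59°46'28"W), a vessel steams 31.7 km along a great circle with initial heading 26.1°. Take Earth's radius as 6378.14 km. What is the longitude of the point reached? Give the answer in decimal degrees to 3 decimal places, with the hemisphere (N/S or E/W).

59.647°W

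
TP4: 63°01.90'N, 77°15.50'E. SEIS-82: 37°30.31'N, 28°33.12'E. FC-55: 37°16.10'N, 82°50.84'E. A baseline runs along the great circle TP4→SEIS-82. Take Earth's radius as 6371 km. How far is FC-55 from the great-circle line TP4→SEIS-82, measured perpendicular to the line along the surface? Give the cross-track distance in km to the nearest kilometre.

2863 km

TP4: φ = +63.03167°, λ = +77.25833°
SEIS-82: φ = +37.50517°, λ = +28.55200°
FC-55: φ = +37.26833°, λ = +82.84733°
δ₁₃ = central angle TP4→FC-55 = 0.453586 rad  (haversine)
θ₁₃ = bearing TP4→FC-55 = 169.812°,  θ₁₂ = bearing TP4→SEIS-82 = 252.277°
dₓₜ = R·arcsin(sin δ₁₃ · sin(θ₁₃ − θ₁₂)) = 6371·arcsin(0.43819·sin(-82.465°)) = -2863.007 km
|dₓₜ| = 2863.007 km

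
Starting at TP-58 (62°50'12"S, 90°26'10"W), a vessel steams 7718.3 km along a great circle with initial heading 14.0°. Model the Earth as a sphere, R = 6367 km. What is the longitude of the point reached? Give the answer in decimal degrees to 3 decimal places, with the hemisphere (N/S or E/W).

TP-58: φ = -62.83667°, λ = -90.43611°
δ = d/R = 7718.3/6367 = 1.212235 rad
φ₂ = arcsin(sin φ₁ cos δ + cos φ₁ sin δ cos θ)
   = arcsin(-0.88971·0.35093 + 0.45653·0.93640·0.97030) = 5.88735°
λ₂ = λ₁ + atan2(sin θ sin δ cos φ₁, cos δ − sin φ₁ sin φ₂) = -77.27221°

77.272°W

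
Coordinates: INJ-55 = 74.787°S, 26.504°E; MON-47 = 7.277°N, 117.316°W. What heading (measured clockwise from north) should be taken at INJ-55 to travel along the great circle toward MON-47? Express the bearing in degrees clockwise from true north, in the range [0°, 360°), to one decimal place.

218.4°

Δλ = -143.8200°
y = sin Δλ · cos φ₂ = -0.585569
x = cos φ₁ sin φ₂ − sin φ₁ cos φ₂ cos Δλ = -0.739369
θ = atan2(y, x) = -141.6213° → 218.3787° (mod 360°)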